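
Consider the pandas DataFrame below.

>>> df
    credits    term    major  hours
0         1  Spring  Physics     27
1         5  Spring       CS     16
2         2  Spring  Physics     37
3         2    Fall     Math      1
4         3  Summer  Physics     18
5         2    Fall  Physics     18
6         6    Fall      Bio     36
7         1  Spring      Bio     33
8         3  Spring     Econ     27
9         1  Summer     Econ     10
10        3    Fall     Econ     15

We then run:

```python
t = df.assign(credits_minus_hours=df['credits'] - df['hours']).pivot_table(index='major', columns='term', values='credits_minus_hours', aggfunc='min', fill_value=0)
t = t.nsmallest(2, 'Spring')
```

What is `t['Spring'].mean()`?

-33.5

add column credits_minus_hours = df['credits'] - df['hours']:
    credits    term    major  hours  credits_minus_hours
0         1  Spring  Physics     27                  -26
1         5  Spring       CS     16                  -11
2         2  Spring  Physics     37                  -35
3         2    Fall     Math      1                    1
4         3  Summer  Physics     18                  -15
5         2    Fall  Physics     18                  -16
6         6    Fall      Bio     36                  -30
7         1  Spring      Bio     33                  -32
8         3  Spring     Econ     27                  -24
9         1  Summer     Econ     10                   -9
10        3    Fall     Econ     15                  -12
pivot: rows=major, cols=term, min(credits_minus_hours):
term     Fall  Spring  Summer
major                        
Bio       -30     -32       0
CS          0     -11       0
Econ      -12     -24      -9
Math        1       0       0
Physics   -16     -35     -15
take 2 rows with smallest Spring:
term     Fall  Spring  Summer
major                        
Physics   -16     -35     -15
Bio       -30     -32       0
mean of column 'Spring' → -33.5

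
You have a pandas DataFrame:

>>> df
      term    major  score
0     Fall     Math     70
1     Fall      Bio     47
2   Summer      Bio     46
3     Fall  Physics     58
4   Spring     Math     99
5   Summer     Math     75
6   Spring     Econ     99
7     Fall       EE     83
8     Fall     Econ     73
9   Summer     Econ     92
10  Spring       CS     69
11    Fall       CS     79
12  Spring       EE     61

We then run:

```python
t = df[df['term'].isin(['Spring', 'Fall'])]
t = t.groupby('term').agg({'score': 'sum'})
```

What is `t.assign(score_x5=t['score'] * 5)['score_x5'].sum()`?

filter rows where term in ['Spring', 'Fall']:
      term    major  score
0     Fall     Math     70
1     Fall      Bio     47
3     Fall  Physics     58
4   Spring     Math     99
6   Spring     Econ     99
7     Fall       EE     83
8     Fall     Econ     73
10  Spring       CS     69
11    Fall       CS     79
12  Spring       EE     61
group by term, sum of score:
        score
term         
Fall      410
Spring    328
add column score_x5 = t['score'] * 5:
        score  score_x5
term                   
Fall      410      2050
Spring    328      1640
Taking the sum of column 'score_x5' gives 3690.

3690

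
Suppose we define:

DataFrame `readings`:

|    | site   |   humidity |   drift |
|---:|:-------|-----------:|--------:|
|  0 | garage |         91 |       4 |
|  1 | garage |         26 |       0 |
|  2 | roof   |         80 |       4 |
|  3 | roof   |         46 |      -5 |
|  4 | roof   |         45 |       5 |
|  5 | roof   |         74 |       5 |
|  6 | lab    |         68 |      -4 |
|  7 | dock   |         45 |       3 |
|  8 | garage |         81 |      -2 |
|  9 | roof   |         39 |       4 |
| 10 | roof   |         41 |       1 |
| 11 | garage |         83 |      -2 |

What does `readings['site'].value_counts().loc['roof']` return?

value_counts of site:
site
roof      6
garage    4
lab       1
dock      1
Name: count, dtype: int64

6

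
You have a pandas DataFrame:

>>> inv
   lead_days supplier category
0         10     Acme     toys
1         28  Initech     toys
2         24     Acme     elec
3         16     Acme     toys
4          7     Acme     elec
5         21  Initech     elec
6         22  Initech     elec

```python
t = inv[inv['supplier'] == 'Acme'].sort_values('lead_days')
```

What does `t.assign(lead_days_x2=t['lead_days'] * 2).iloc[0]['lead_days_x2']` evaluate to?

filter rows where supplier == 'Acme':
   lead_days supplier category
0         10     Acme     toys
2         24     Acme     elec
3         16     Acme     toys
4          7     Acme     elec
sort by lead_days:
   lead_days supplier category
4          7     Acme     elec
0         10     Acme     toys
3         16     Acme     toys
2         24     Acme     elec
add column lead_days_x2 = t['lead_days'] * 2:
   lead_days supplier category  lead_days_x2
4          7     Acme     elec            14
0         10     Acme     toys            20
3         16     Acme     toys            32
2         24     Acme     elec            48
The value at position 0, column 'lead_days_x2' is 14.

14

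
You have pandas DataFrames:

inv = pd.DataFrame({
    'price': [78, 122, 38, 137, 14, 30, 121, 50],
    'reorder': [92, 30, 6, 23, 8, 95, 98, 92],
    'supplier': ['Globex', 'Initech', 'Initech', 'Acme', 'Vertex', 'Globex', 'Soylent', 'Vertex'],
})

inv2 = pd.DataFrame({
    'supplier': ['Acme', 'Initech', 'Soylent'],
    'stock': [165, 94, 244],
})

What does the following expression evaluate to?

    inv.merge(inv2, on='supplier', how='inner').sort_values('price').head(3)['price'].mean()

merge on 'supplier' (how='inner') → 4 rows:
   price  reorder supplier  stock
0    122       30  Initech     94
1     38        6  Initech     94
2    137       23     Acme    165
3    121       98  Soylent    244
sort by price:
   price  reorder supplier  stock
1     38        6  Initech     94
3    121       98  Soylent    244
0    122       30  Initech     94
2    137       23     Acme    165
take first 3 rows:
   price  reorder supplier  stock
1     38        6  Initech     94
3    121       98  Soylent    244
0    122       30  Initech     94

93.6666666667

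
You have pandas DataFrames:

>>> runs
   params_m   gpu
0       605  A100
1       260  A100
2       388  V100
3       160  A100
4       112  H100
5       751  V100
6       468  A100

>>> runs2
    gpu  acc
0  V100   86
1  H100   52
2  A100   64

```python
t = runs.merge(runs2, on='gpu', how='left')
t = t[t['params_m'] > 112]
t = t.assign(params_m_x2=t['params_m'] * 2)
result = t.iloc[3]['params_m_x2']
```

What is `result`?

merge on 'gpu' (how='left') → 7 rows:
   params_m   gpu  acc
0       605  A100   64
1       260  A100   64
2       388  V100   86
3       160  A100   64
4       112  H100   52
5       751  V100   86
6       468  A100   64
filter rows where params_m > 112:
   params_m   gpu  acc
0       605  A100   64
1       260  A100   64
2       388  V100   86
3       160  A100   64
5       751  V100   86
6       468  A100   64
add column params_m_x2 = t['params_m'] * 2:
   params_m   gpu  acc  params_m_x2
0       605  A100   64         1210
1       260  A100   64          520
2       388  V100   86          776
3       160  A100   64          320
5       751  V100   86         1502
6       468  A100   64          936
So iloc[3]['params_m_x2'] = 320.

320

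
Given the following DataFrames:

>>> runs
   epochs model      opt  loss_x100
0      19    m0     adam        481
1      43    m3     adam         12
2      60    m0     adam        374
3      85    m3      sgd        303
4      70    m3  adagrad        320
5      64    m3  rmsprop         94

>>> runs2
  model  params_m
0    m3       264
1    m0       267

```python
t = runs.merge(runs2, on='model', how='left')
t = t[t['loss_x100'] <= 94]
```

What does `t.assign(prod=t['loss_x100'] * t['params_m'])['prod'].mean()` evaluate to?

13992.0

merge on 'model' (how='left') → 6 rows:
   epochs model      opt  loss_x100  params_m
0      19    m0     adam        481       267
1      43    m3     adam         12       264
2      60    m0     adam        374       267
3      85    m3      sgd        303       264
4      70    m3  adagrad        320       264
5      64    m3  rmsprop         94       264
filter rows where loss_x100 <= 94:
   epochs model      opt  loss_x100  params_m
1      43    m3     adam         12       264
5      64    m3  rmsprop         94       264
add column prod = t['loss_x100'] * t['params_m']:
   epochs model      opt  loss_x100  params_m   prod
1      43    m3     adam         12       264   3168
5      64    m3  rmsprop         94       264  24816
Taking the mean of column 'prod' gives 13992.0.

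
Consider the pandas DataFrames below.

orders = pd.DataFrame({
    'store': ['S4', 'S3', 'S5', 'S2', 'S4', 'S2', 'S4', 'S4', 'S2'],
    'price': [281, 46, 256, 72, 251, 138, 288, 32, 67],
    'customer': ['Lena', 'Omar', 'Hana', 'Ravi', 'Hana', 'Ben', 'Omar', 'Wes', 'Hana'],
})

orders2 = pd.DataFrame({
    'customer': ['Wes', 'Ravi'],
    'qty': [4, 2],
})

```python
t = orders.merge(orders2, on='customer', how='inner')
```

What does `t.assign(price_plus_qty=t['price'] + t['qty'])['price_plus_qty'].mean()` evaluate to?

merge on 'customer' (how='inner') → 2 rows:
  store  price customer  qty
0    S2     72     Ravi    2
1    S4     32      Wes    4
add column price_plus_qty = t['price'] + t['qty']:
  store  price customer  qty  price_plus_qty
0    S2     72     Ravi    2              74
1    S4     32      Wes    4              36
Taking the mean of column 'price_plus_qty' gives 55.0.

55.0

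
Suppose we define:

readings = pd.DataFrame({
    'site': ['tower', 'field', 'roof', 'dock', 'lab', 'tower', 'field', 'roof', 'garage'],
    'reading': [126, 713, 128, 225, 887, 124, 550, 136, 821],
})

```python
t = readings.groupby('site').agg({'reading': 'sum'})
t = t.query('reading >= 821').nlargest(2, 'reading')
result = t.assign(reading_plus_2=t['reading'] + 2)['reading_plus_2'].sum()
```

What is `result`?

group by site, sum of reading:
        reading
site           
dock        225
field      1263
garage      821
lab         887
roof        264
tower       250
filter rows where reading >= 821:
        reading
site           
field      1263
garage      821
lab         887
take 2 rows with largest reading:
       reading
site          
field     1263
lab        887
add column reading_plus_2 = t['reading'] + 2:
       reading  reading_plus_2
site                          
field     1263            1265
lab        887             889
Hence 2154.

2154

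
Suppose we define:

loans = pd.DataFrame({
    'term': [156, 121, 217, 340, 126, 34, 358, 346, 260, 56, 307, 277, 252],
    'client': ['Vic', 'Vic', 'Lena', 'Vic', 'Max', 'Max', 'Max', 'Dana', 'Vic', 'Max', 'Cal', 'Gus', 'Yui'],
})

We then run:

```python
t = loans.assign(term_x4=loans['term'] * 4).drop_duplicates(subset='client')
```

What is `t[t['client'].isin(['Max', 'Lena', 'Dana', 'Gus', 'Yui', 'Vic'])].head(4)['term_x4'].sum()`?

3380

add column term_x4 = loans['term'] * 4:
    term client  term_x4
0    156    Vic      624
1    121    Vic      484
2    217   Lena      868
3    340    Vic     1360
4    126    Max      504
5     34    Max      136
6    358    Max     1432
7    346   Dana     1384
8    260    Vic     1040
9     56    Max      224
10   307    Cal     1228
11   277    Gus     1108
12   252    Yui     1008
drop duplicate client (keep=first):
    term client  term_x4
0    156    Vic      624
2    217   Lena      868
4    126    Max      504
7    346   Dana     1384
10   307    Cal     1228
11   277    Gus     1108
12   252    Yui     1008
filter rows where client in ['Max', 'Lena', 'Dana', 'Gus', 'Yui', 'Vic']:
    term client  term_x4
0    156    Vic      624
2    217   Lena      868
4    126    Max      504
7    346   Dana     1384
11   277    Gus     1108
12   252    Yui     1008
take first 4 rows:
   term client  term_x4
0   156    Vic      624
2   217   Lena      868
4   126    Max      504
7   346   Dana     1384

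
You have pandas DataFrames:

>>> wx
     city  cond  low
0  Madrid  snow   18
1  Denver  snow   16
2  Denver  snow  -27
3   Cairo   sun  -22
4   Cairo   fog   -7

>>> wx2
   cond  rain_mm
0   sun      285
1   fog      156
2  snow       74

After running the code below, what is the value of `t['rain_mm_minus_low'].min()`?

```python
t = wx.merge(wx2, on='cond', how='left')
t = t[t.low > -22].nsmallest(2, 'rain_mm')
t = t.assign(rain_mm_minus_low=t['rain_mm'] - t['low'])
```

merge on 'cond' (how='left') → 5 rows:
     city  cond  low  rain_mm
0  Madrid  snow   18       74
1  Denver  snow   16       74
2  Denver  snow  -27       74
3   Cairo   sun  -22      285
4   Cairo   fog   -7      156
filter rows where low > -22:
     city  cond  low  rain_mm
0  Madrid  snow   18       74
1  Denver  snow   16       74
4   Cairo   fog   -7      156
take 2 rows with smallest rain_mm:
     city  cond  low  rain_mm
0  Madrid  snow   18       74
1  Denver  snow   16       74
add column rain_mm_minus_low = t['rain_mm'] - t['low']:
     city  cond  low  rain_mm  rain_mm_minus_low
0  Madrid  snow   18       74                 56
1  Denver  snow   16       74                 58

56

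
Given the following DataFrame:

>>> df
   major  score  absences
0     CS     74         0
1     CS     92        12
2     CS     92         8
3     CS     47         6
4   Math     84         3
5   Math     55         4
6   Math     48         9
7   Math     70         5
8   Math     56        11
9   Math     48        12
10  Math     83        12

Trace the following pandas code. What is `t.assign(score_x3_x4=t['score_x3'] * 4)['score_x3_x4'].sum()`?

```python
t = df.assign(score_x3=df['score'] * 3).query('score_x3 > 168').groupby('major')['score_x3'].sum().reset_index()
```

add column score_x3 = df['score'] * 3:
   major  score  absences  score_x3
0     CS     74         0       222
1     CS     92        12       276
2     CS     92         8       276
3     CS     47         6       141
4   Math     84         3       252
5   Math     55         4       165
6   Math     48         9       144
7   Math     70         5       210
8   Math     56        11       168
9   Math     48        12       144
10  Math     83        12       249
filter rows where score_x3 > 168:
   major  score  absences  score_x3
0     CS     74         0       222
1     CS     92        12       276
2     CS     92         8       276
4   Math     84         3       252
7   Math     70         5       210
10  Math     83        12       249
group by major, sum of score_x3:
major
CS      774
Math    711
Name: score_x3, dtype: int64
reset_index():
  major  score_x3
0    CS       774
1  Math       711
add column score_x3_x4 = t['score_x3'] * 4:
  major  score_x3  score_x3_x4
0    CS       774         3096
1  Math       711         2844
Taking the sum of column 'score_x3_x4' gives 5940.

5940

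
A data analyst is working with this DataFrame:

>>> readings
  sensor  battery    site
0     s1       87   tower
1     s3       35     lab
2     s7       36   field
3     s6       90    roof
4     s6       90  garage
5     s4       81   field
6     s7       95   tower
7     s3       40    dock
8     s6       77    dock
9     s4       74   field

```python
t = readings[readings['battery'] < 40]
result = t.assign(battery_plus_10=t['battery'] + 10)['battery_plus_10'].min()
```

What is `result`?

filter rows where battery < 40:
  sensor  battery   site
1     s3       35    lab
2     s7       36  field
add column battery_plus_10 = t['battery'] + 10:
  sensor  battery   site  battery_plus_10
1     s3       35    lab               45
2     s7       36  field               46
Then the min of column 'battery_plus_10': 45

45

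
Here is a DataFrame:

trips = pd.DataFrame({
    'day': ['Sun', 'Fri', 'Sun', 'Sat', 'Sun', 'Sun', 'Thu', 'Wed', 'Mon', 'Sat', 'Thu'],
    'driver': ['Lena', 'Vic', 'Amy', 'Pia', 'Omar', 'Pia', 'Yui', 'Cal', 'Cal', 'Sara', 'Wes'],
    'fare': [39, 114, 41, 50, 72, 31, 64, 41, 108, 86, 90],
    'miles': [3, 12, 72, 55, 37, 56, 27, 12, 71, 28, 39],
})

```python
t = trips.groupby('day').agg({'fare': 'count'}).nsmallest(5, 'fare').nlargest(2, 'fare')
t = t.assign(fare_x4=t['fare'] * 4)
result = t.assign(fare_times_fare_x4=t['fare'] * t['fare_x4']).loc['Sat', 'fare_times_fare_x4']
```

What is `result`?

16

group by day, count of fare:
     fare
day      
Fri     1
Mon     1
Sat     2
Sun     4
Thu     2
Wed     1
take 5 rows with smallest fare:
     fare
day      
Fri     1
Mon     1
Wed     1
Sat     2
Thu     2
take 2 rows with largest fare:
     fare
day      
Sat     2
Thu     2
add column fare_x4 = t['fare'] * 4:
     fare  fare_x4
day               
Sat     2        8
Thu     2        8
add column fare_times_fare_x4 = t['fare'] * t['fare_x4']:
     fare  fare_x4  fare_times_fare_x4
day                                   
Sat     2        8                  16
Thu     2        8                  16
The value at row 'Sat', column 'fare_times_fare_x4' is 16.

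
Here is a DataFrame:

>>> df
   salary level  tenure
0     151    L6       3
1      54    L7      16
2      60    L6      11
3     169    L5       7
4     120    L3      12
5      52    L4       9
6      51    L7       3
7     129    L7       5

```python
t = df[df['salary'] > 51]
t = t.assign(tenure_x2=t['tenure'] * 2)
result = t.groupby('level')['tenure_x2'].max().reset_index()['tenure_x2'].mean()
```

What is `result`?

22.0

filter rows where salary > 51:
   salary level  tenure
0     151    L6       3
1      54    L7      16
2      60    L6      11
3     169    L5       7
4     120    L3      12
5      52    L4       9
7     129    L7       5
add column tenure_x2 = t['tenure'] * 2:
   salary level  tenure  tenure_x2
0     151    L6       3          6
1      54    L7      16         32
2      60    L6      11         22
3     169    L5       7         14
4     120    L3      12         24
5      52    L4       9         18
7     129    L7       5         10
group by level, max of tenure_x2:
level
L3    24
L4    18
L5    14
L6    22
L7    32
Name: tenure_x2, dtype: int64
reset_index():
  level  tenure_x2
0    L3         24
1    L4         18
2    L5         14
3    L6         22
4    L7         32
mean of column 'tenure_x2' → 22.0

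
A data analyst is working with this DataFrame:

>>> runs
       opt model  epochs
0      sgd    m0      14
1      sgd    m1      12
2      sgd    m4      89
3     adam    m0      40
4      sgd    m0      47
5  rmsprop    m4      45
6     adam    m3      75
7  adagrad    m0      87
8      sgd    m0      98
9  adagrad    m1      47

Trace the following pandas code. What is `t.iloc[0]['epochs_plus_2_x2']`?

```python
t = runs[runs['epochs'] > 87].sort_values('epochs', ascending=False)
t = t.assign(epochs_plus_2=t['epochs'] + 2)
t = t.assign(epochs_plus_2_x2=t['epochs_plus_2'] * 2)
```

filter rows where epochs > 87:
   opt model  epochs
2  sgd    m4      89
8  sgd    m0      98
sort by epochs descending:
   opt model  epochs
8  sgd    m0      98
2  sgd    m4      89
add column epochs_plus_2 = t['epochs'] + 2:
   opt model  epochs  epochs_plus_2
8  sgd    m0      98            100
2  sgd    m4      89             91
add column epochs_plus_2_x2 = t['epochs_plus_2'] * 2:
   opt model  epochs  epochs_plus_2  epochs_plus_2_x2
8  sgd    m0      98            100               200
2  sgd    m4      89             91               182
The value at position 0, column 'epochs_plus_2_x2' is 200.

200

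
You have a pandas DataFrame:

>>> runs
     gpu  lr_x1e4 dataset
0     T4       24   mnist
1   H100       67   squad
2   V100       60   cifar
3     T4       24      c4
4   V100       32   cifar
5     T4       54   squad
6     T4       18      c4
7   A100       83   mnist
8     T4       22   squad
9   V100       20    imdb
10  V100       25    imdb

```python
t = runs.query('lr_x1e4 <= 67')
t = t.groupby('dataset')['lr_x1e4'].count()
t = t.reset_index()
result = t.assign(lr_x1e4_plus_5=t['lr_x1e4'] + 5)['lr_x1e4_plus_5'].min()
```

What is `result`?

filter rows where lr_x1e4 <= 67:
     gpu  lr_x1e4 dataset
0     T4       24   mnist
1   H100       67   squad
2   V100       60   cifar
3     T4       24      c4
4   V100       32   cifar
5     T4       54   squad
6     T4       18      c4
8     T4       22   squad
9   V100       20    imdb
10  V100       25    imdb
group by dataset, count of lr_x1e4:
dataset
c4       2
cifar    2
imdb     2
mnist    1
squad    3
Name: lr_x1e4, dtype: int64
reset_index():
  dataset  lr_x1e4
0      c4        2
1   cifar        2
2    imdb        2
3   mnist        1
4   squad        3
add column lr_x1e4_plus_5 = t['lr_x1e4'] + 5:
  dataset  lr_x1e4  lr_x1e4_plus_5
0      c4        2               7
1   cifar        2               7
2    imdb        2               7
3   mnist        1               6
4   squad        3               8
Hence 6.

6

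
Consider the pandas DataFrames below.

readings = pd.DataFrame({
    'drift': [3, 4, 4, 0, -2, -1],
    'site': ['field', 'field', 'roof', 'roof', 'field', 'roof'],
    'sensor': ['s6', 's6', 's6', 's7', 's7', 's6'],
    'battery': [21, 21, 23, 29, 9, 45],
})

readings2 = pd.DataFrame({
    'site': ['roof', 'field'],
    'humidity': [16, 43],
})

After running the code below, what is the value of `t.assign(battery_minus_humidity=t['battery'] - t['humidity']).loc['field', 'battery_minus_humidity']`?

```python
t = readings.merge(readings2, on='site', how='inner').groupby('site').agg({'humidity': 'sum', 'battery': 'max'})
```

-108

merge on 'site' (how='inner') → 6 rows:
   drift   site sensor  battery  humidity
0      3  field     s6       21        43
1      4  field     s6       21        43
2      4   roof     s6       23        16
3      0   roof     s7       29        16
4     -2  field     s7        9        43
5     -1   roof     s6       45        16
group by site: sum(humidity), max(battery):
       humidity  battery
site                    
field       129       21
roof         48       45
add column battery_minus_humidity = t['battery'] - t['humidity']:
       humidity  battery  battery_minus_humidity
site                                            
field       129       21                    -108
roof         48       45                      -3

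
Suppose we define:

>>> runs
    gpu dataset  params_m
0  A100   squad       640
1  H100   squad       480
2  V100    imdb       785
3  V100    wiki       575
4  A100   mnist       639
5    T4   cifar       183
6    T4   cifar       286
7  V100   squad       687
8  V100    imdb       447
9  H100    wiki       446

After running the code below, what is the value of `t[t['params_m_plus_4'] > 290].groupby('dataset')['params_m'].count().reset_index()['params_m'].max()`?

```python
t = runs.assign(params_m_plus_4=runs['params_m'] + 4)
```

add column params_m_plus_4 = runs['params_m'] + 4:
    gpu dataset  params_m  params_m_plus_4
0  A100   squad       640              644
1  H100   squad       480              484
2  V100    imdb       785              789
3  V100    wiki       575              579
4  A100   mnist       639              643
5    T4   cifar       183              187
6    T4   cifar       286              290
7  V100   squad       687              691
8  V100    imdb       447              451
9  H100    wiki       446              450
filter rows where params_m_plus_4 > 290:
    gpu dataset  params_m  params_m_plus_4
0  A100   squad       640              644
1  H100   squad       480              484
2  V100    imdb       785              789
3  V100    wiki       575              579
4  A100   mnist       639              643
7  V100   squad       687              691
8  V100    imdb       447              451
9  H100    wiki       446              450
group by dataset, count of params_m:
dataset
imdb     2
mnist    1
squad    3
wiki     2
Name: params_m, dtype: int64
reset_index():
  dataset  params_m
0    imdb         2
1   mnist         1
2   squad         3
3    wiki         2
The max of column 'params_m' is 3.

3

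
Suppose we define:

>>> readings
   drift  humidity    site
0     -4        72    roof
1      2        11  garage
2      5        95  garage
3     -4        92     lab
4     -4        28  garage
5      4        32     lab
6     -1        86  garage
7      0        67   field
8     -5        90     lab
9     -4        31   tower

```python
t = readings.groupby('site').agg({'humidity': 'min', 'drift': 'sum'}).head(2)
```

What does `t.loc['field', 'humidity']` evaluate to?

group by site: min(humidity), sum(drift):
        humidity  drift
site                   
field         67      0
garage        11      2
lab           32     -5
roof          72     -4
tower         31     -4
take first 2 rows:
        humidity  drift
site                   
field         67      0
garage        11      2
Then the value at row 'field', column 'humidity': 67

67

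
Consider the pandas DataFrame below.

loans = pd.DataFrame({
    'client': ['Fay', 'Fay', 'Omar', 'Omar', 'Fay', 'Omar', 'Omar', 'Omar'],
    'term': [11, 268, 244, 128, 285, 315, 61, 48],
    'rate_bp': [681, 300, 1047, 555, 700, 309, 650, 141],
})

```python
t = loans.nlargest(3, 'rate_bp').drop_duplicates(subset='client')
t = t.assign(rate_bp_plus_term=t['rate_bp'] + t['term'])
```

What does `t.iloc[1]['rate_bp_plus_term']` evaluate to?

take 3 rows with largest rate_bp:
  client  term  rate_bp
2   Omar   244     1047
4    Fay   285      700
0    Fay    11      681
drop duplicate client (keep=first):
  client  term  rate_bp
2   Omar   244     1047
4    Fay   285      700
add column rate_bp_plus_term = t['rate_bp'] + t['term']:
  client  term  rate_bp  rate_bp_plus_term
2   Omar   244     1047               1291
4    Fay   285      700                985
So iloc[1]['rate_bp_plus_term'] = 985.

985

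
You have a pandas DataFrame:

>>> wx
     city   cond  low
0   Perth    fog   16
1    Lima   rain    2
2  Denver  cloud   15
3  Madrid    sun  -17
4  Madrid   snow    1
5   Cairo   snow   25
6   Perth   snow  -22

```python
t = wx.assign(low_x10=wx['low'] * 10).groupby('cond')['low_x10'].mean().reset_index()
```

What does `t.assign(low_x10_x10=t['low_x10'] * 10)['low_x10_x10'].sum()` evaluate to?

add column low_x10 = wx['low'] * 10:
     city   cond  low  low_x10
0   Perth    fog   16      160
1    Lima   rain    2       20
2  Denver  cloud   15      150
3  Madrid    sun  -17     -170
4  Madrid   snow    1       10
5   Cairo   snow   25      250
6   Perth   snow  -22     -220
group by cond, mean of low_x10:
cond
cloud    150.000000
fog      160.000000
rain      20.000000
snow      13.333333
sun     -170.000000
Name: low_x10, dtype: float64
reset_index():
    cond     low_x10
0  cloud  150.000000
1    fog  160.000000
2   rain   20.000000
3   snow   13.333333
4    sun -170.000000
add column low_x10_x10 = t['low_x10'] * 10:
    cond     low_x10  low_x10_x10
0  cloud  150.000000  1500.000000
1    fog  160.000000  1600.000000
2   rain   20.000000   200.000000
3   snow   13.333333   133.333333
4    sun -170.000000 -1700.000000
Hence 1733.33333333.

1733.33333333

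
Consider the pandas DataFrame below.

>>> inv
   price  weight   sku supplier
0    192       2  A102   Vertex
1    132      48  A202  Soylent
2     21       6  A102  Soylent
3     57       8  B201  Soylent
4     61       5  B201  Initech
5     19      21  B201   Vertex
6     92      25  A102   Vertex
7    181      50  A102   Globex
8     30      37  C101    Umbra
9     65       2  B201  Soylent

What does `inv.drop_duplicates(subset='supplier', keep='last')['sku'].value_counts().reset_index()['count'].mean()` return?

drop duplicate supplier (keep=last):
   price  weight   sku supplier
4     61       5  B201  Initech
6     92      25  A102   Vertex
7    181      50  A102   Globex
8     30      37  C101    Umbra
9     65       2  B201  Soylent
value_counts of sku:
sku
B201    2
A102    2
C101    1
Name: count, dtype: int64
reset_index():
    sku  count
0  B201      2
1  A102      2
2  C101      1
mean of column 'count' → 1.66666666667

1.66666666667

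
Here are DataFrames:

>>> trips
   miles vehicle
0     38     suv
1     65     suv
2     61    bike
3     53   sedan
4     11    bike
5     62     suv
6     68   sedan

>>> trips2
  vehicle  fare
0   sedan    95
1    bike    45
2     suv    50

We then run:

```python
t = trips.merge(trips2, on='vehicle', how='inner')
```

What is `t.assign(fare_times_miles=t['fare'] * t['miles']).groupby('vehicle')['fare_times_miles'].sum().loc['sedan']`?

merge on 'vehicle' (how='inner') → 7 rows:
   miles vehicle  fare
0     38     suv    50
1     65     suv    50
2     61    bike    45
3     53   sedan    95
4     11    bike    45
5     62     suv    50
6     68   sedan    95
add column fare_times_miles = t['fare'] * t['miles']:
   miles vehicle  fare  fare_times_miles
0     38     suv    50              1900
1     65     suv    50              3250
2     61    bike    45              2745
3     53   sedan    95              5035
4     11    bike    45               495
5     62     suv    50              3100
6     68   sedan    95              6460
group by vehicle, sum of fare_times_miles:
vehicle
bike      3240
sedan    11495
suv       8250
Name: fare_times_miles, dtype: int64
value at index 'sedan' → 11495

11495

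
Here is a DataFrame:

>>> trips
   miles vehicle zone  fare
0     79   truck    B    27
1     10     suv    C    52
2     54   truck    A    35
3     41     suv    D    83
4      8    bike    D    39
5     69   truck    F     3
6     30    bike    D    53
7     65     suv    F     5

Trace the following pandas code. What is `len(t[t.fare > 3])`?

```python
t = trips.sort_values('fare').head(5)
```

4

sort by fare:
   miles vehicle zone  fare
5     69   truck    F     3
7     65     suv    F     5
0     79   truck    B    27
2     54   truck    A    35
4      8    bike    D    39
1     10     suv    C    52
6     30    bike    D    53
3     41     suv    D    83
take first 5 rows:
   miles vehicle zone  fare
5     69   truck    F     3
7     65     suv    F     5
0     79   truck    B    27
2     54   truck    A    35
4      8    bike    D    39
filter rows where fare > 3:
   miles vehicle zone  fare
7     65     suv    F     5
0     79   truck    B    27
2     54   truck    A    35
4      8    bike    D    39
Finally, number of rows = 4.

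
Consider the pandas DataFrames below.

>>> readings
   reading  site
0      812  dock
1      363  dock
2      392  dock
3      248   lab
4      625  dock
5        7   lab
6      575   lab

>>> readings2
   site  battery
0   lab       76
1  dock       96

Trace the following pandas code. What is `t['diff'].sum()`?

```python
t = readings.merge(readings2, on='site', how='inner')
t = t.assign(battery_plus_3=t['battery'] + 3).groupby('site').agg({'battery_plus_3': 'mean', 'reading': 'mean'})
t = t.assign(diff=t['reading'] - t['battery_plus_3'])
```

merge on 'site' (how='inner') → 7 rows:
   reading  site  battery
0      812  dock       96
1      363  dock       96
2      392  dock       96
3      248   lab       76
4      625  dock       96
5        7   lab       76
6      575   lab       76
add column battery_plus_3 = t['battery'] + 3:
   reading  site  battery  battery_plus_3
0      812  dock       96              99
1      363  dock       96              99
2      392  dock       96              99
3      248   lab       76              79
4      625  dock       96              99
5        7   lab       76              79
6      575   lab       76              79
group by site: mean(battery_plus_3), mean(reading):
      battery_plus_3     reading
site                            
dock            99.0  548.000000
lab             79.0  276.666667
add column diff = t['reading'] - t['battery_plus_3']:
      battery_plus_3     reading        diff
site                                        
dock            99.0  548.000000  449.000000
lab             79.0  276.666667  197.666667
Reading off the sum of column 'diff', we get 646.666666667.

646.666666667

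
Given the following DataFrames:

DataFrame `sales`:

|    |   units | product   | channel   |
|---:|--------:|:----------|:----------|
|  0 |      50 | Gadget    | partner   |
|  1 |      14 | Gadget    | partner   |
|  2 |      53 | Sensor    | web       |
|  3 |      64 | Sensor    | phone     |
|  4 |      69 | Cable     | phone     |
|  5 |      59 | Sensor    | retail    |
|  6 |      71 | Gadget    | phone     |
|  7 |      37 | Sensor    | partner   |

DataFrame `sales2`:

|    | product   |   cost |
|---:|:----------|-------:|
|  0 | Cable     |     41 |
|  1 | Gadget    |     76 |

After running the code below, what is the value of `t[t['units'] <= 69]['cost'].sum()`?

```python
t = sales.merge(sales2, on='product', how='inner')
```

merge on 'product' (how='inner') → 4 rows:
   units product  channel  cost
0     50  Gadget  partner    76
1     14  Gadget  partner    76
2     69   Cable    phone    41
3     71  Gadget    phone    76
filter rows where units <= 69:
   units product  channel  cost
0     50  Gadget  partner    76
1     14  Gadget  partner    76
2     69   Cable    phone    41
Then the sum of column 'cost': 193

193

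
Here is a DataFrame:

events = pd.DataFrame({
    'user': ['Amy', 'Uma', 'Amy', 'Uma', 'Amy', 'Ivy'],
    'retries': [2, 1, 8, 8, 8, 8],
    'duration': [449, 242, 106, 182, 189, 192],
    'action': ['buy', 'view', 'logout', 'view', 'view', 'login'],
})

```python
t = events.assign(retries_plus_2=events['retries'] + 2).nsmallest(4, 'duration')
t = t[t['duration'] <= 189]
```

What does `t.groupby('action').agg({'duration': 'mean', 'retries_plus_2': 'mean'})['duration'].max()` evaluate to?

add column retries_plus_2 = events['retries'] + 2:
  user  retries  duration  action  retries_plus_2
0  Amy        2       449     buy               4
1  Uma        1       242    view               3
2  Amy        8       106  logout              10
3  Uma        8       182    view              10
4  Amy        8       189    view              10
5  Ivy        8       192   login              10
take 4 rows with smallest duration:
  user  retries  duration  action  retries_plus_2
2  Amy        8       106  logout              10
3  Uma        8       182    view              10
4  Amy        8       189    view              10
5  Ivy        8       192   login              10
filter rows where duration <= 189:
  user  retries  duration  action  retries_plus_2
2  Amy        8       106  logout              10
3  Uma        8       182    view              10
4  Amy        8       189    view              10
group by action: mean(duration), mean(retries_plus_2):
        duration  retries_plus_2
action                          
logout     106.0            10.0
view       185.5            10.0

185.5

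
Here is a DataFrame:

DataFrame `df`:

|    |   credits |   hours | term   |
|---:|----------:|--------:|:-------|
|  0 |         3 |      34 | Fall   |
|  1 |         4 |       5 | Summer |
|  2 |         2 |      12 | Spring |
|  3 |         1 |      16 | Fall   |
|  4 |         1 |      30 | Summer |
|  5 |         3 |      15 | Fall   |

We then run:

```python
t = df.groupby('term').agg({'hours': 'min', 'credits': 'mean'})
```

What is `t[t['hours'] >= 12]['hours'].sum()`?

group by term: min(hours), mean(credits):
        hours   credits
term                   
Fall       15  2.333333
Spring     12  2.000000
Summer      5  2.500000
filter rows where hours >= 12:
        hours   credits
term                   
Fall       15  2.333333
Spring     12  2.000000
So sum() = 27.

27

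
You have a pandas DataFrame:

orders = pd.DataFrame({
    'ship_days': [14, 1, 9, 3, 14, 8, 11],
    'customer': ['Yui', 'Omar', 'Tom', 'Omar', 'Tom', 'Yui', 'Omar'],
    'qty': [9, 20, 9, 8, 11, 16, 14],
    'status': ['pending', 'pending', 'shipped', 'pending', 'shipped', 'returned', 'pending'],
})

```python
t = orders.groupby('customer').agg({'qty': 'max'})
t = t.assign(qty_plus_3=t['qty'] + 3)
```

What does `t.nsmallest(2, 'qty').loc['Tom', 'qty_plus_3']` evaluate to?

group by customer, max of qty:
          qty
customer     
Omar       20
Tom        11
Yui        16
add column qty_plus_3 = t['qty'] + 3:
          qty  qty_plus_3
customer                 
Omar       20          23
Tom        11          14
Yui        16          19
take 2 rows with smallest qty:
          qty  qty_plus_3
customer                 
Tom        11          14
Yui        16          19
Hence 14.

14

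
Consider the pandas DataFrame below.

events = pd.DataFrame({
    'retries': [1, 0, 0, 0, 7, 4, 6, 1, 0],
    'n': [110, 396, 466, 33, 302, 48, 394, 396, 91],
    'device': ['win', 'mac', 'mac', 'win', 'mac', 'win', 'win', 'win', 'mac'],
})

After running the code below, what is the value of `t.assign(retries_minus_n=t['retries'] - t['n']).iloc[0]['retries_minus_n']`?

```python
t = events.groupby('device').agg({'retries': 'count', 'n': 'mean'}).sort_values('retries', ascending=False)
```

-191.2

group by device: count(retries), mean(n):
        retries       n
device                 
mac           4  313.75
win           5  196.20
sort by retries descending:
        retries       n
device                 
win           5  196.20
mac           4  313.75
add column retries_minus_n = t['retries'] - t['n']:
        retries       n  retries_minus_n
device                                  
win           5  196.20          -191.20
mac           4  313.75          -309.75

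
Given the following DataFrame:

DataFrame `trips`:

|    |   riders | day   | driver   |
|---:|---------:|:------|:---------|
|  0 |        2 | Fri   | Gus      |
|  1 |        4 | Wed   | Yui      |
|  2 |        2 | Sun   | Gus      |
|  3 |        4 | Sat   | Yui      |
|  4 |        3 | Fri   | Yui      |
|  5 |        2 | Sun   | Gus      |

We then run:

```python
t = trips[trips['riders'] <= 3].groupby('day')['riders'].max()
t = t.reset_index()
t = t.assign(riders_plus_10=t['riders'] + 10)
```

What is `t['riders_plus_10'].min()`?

filter rows where riders <= 3:
   riders  day driver
0       2  Fri    Gus
2       2  Sun    Gus
4       3  Fri    Yui
5       2  Sun    Gus
group by day, max of riders:
day
Fri    3
Sun    2
Name: riders, dtype: int64
reset_index():
   day  riders
0  Fri       3
1  Sun       2
add column riders_plus_10 = t['riders'] + 10:
   day  riders  riders_plus_10
0  Fri       3              13
1  Sun       2              12
Finally, min of column 'riders_plus_10' = 12.

12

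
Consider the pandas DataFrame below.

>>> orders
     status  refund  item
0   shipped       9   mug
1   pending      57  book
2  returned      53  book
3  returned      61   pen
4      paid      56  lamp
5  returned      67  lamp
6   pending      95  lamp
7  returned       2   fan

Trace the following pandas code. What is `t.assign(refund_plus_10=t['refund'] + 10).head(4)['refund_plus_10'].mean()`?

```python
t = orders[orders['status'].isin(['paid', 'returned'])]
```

filter rows where status in ['paid', 'returned']:
     status  refund  item
2  returned      53  book
3  returned      61   pen
4      paid      56  lamp
5  returned      67  lamp
7  returned       2   fan
add column refund_plus_10 = t['refund'] + 10:
     status  refund  item  refund_plus_10
2  returned      53  book              63
3  returned      61   pen              71
4      paid      56  lamp              66
5  returned      67  lamp              77
7  returned       2   fan              12
take first 4 rows:
     status  refund  item  refund_plus_10
2  returned      53  book              63
3  returned      61   pen              71
4      paid      56  lamp              66
5  returned      67  lamp              77

69.25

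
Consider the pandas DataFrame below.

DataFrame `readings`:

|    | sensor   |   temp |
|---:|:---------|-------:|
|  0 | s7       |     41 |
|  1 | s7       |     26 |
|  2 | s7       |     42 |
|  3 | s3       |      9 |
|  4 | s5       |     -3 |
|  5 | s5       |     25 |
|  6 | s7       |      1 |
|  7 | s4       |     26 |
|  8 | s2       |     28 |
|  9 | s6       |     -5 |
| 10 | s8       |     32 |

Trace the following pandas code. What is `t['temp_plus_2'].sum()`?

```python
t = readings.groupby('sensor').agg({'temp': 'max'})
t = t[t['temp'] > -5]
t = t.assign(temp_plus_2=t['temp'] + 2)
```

174

group by sensor, max of temp:
        temp
sensor      
s2        28
s3         9
s4        26
s5        25
s6        -5
s7        42
s8        32
filter rows where temp > -5:
        temp
sensor      
s2        28
s3         9
s4        26
s5        25
s7        42
s8        32
add column temp_plus_2 = t['temp'] + 2:
        temp  temp_plus_2
sensor                   
s2        28           30
s3         9           11
s4        26           28
s5        25           27
s7        42           44
s8        32           34
Hence 174.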